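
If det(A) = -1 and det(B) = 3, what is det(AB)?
-3

Use the multiplicative property of determinants: det(AB) = det(A)*det(B).
det(AB) = (-1)*(3) = -3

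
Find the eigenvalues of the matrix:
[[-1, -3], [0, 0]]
λ = -1 and λ = 0

Characteristic equation: det(A - λI) = 0
λ² - (trace)λ + (det) = 0
λ² - (-1)λ + (0) = 0
λ² + 1λ + 0 = 0
Solving: λ = -1, 0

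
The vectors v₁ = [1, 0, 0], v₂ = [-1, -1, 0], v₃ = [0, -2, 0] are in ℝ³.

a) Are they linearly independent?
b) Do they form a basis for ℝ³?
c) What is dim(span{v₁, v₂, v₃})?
Not independent, not a basis, dim(span) = 2

Check whether v₃ can be written as a linear combination of v₁ and v₂.
v₃ = (2)·v₁ + (2)·v₂ = [0, -2, 0], so the three vectors are linearly dependent.
Thus they do not form a basis for ℝ³, and dim(span{v₁, v₂, v₃}) = 2 (spanned by v₁ and v₂).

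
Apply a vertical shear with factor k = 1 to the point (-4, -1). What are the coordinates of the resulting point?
(-4, -5)

Shear matrix for vertical shear with factor k = 1:
[[1, 0], [1, 1]]
Result: (-4, -1) → (-4, -5)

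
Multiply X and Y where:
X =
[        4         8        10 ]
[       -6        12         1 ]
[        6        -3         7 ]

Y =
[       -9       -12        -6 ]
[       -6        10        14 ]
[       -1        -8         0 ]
XY =
[      -94       -48        88 ]
[      -19       184       204 ]
[      -43      -158       -78 ]

Matrix multiplication: (XY)[i][j] = sum over k of X[i][k] * Y[k][j].
  (XY)[0][0] = (4)*(-9) + (8)*(-6) + (10)*(-1) = -94
  (XY)[0][1] = (4)*(-12) + (8)*(10) + (10)*(-8) = -48
  (XY)[0][2] = (4)*(-6) + (8)*(14) + (10)*(0) = 88
  (XY)[1][0] = (-6)*(-9) + (12)*(-6) + (1)*(-1) = -19
  (XY)[1][1] = (-6)*(-12) + (12)*(10) + (1)*(-8) = 184
  (XY)[1][2] = (-6)*(-6) + (12)*(14) + (1)*(0) = 204
  (XY)[2][0] = (6)*(-9) + (-3)*(-6) + (7)*(-1) = -43
  (XY)[2][1] = (6)*(-12) + (-3)*(10) + (7)*(-8) = -158
  (XY)[2][2] = (6)*(-6) + (-3)*(14) + (7)*(0) = -78
XY =
[      -94       -48        88 ]
[      -19       184       204 ]
[      -43      -158       -78 ]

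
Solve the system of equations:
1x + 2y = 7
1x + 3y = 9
x = 3, y = 2

Use elimination (row reduction):
Equation 1: 1x + 2y = 7.
Equation 2: 1x + 3y = 9.
Multiply Eq1 by 1 and Eq2 by 1: 1x + 2y = 7;  1x + 3y = 9.
Subtract: (1)y = 2, so y = 2.
Back-substitute into Eq1: 1x + 2*(2) = 7, so x = 3.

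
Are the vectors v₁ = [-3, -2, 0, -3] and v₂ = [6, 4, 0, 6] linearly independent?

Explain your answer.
No, linearly dependent (v₂ = -2·v₁)

Check whether there is a scalar k with v₂ = k·v₁.
Comparing components, k = -2 satisfies -2·[-3, -2, 0, -3] = [6, 4, 0, 6].
Since v₂ is a scalar multiple of v₁, the two vectors are linearly dependent.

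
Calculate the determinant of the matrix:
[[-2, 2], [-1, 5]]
-8

For a 2×2 matrix [[a, b], [c, d]], det = ad - bc
det = (-2)(5) - (2)(-1) = -10 - -2 = -8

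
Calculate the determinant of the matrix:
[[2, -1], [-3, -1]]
-5

For a 2×2 matrix [[a, b], [c, d]], det = ad - bc
det = (2)(-1) - (-1)(-3) = -2 - 3 = -5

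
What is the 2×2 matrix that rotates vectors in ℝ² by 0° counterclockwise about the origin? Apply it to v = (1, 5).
R = [[1, 0], [0, 1]]; R·v = (1, 5)

A counterclockwise rotation by angle θ in ℝ² has matrix R(θ) = [[cos θ, -sin θ], [sin θ, cos θ]].
For θ = 0°: cos θ = 1, sin θ = 0.
R(0°) = [[1, 0], [0, 1]].
R·v = [1·1 + (0)·5, 0·1 + 1·5] = (1, 5).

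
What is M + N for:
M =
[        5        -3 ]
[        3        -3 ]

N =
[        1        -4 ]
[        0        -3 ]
M + N =
[        6        -7 ]
[        3        -6 ]

Matrix addition is elementwise: (M+N)[i][j] = M[i][j] + N[i][j].
  (M+N)[0][0] = (5) + (1) = 6
  (M+N)[0][1] = (-3) + (-4) = -7
  (M+N)[1][0] = (3) + (0) = 3
  (M+N)[1][1] = (-3) + (-3) = -6
M + N =
[        6        -7 ]
[        3        -6 ]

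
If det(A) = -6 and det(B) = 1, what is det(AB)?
-6

Use the multiplicative property of determinants: det(AB) = det(A)*det(B).
det(AB) = (-6)*(1) = -6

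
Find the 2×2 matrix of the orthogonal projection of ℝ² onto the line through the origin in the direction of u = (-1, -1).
[[1/2, 1/2], [1/2, 1/2]]

The orthogonal projection onto the line spanned by a nonzero vector u = (a, b) has matrix P = (u uᵀ) / (uᵀ u) = (1/(a² + b²)) · [[a², ab], [ab, b²]].
Here u = (-1, -1), so a² + b² = 1 + 1 = 2.
P = (1/2) · [[1, 1], [1, 1]] = [[1/2, 1/2], [1/2, 1/2]].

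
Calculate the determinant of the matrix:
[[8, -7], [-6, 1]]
-34

For a 2×2 matrix [[a, b], [c, d]], det = ad - bc
det = (8)(1) - (-7)(-6) = 8 - 42 = -34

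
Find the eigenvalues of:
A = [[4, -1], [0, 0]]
λ = 0, 4

Solve det(A - λI) = 0. For a 2×2 matrix this is λ² - (trace)λ + det = 0.
trace(A) = 4 + 0 = 4.
det(A) = (4)*(0) - (-1)*(0) = 0 - 0 = 0.
Characteristic equation: λ² - (4)λ + (0) = 0.
Discriminant: (4)² - 4*(0) = 16 - 0 = 16.
Roots: λ = (4 ± √16) / 2 = 0, 4.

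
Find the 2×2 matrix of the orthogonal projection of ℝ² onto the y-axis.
[[0, 0], [0, 1]]

The orthogonal projection onto the line spanned by a nonzero vector u = (a, b) has matrix P = (u uᵀ) / (uᵀ u) = (1/(a² + b²)) · [[a², ab], [ab, b²]].
Here u = (0, 1), so a² + b² = 0 + 1 = 1.
P = (1/1) · [[0, 0], [0, 1]] = [[0, 0], [0, 1]].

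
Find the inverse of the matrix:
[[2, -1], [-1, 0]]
[[0, -1], [-1, -2]]

For [[a,b],[c,d]], inverse = (1/det)·[[d,-b],[-c,a]]
det = 2·0 - -1·-1 = -1
Inverse = (1/-1)·[[0, 1], [1, 2]]
        = [[0, -1], [-1, -2]]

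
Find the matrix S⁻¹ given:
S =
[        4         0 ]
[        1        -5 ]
det(S) = -20
S⁻¹ =
[      1/4         0 ]
[     1/20      -1/5 ]

For a 2×2 matrix S = [[a, b], [c, d]] with det(S) ≠ 0, S⁻¹ = (1/det(S)) * [[d, -b], [-c, a]].
det(S) = (4)*(-5) - (0)*(1) = -20 - 0 = -20.
S⁻¹ = (1/-20) * [[-5, 0], [-1, 4]].
Dividing each entry by -20 and reducing:
S⁻¹ =
[      1/4         0 ]
[     1/20      -1/5 ]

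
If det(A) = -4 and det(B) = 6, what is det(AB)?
-24

Use the multiplicative property of determinants: det(AB) = det(A)*det(B).
det(AB) = (-4)*(6) = -24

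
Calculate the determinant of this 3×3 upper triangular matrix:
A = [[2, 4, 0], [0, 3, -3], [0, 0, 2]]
12

The determinant of a triangular matrix is the product of its diagonal entries (the off-diagonal entries above the diagonal do not affect it).
det(A) = (2) * (3) * (2) = 12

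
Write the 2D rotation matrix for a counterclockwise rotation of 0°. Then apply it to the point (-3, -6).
R = [[1, 0], [0, 1]]; R·(-3, -6) = (-3, -6)

Rotation matrix formula: R(θ) = [[cos θ, -sin θ], [sin θ, cos θ]]
For θ = 0°:
cos(0°) = 1
sin(0°) = 0
R = [[1, 0], [0, 1]]
Apply to (-3, -6): [1·-3 + (0)·-6, 0·-3 + 1·-6] = (-3, -6)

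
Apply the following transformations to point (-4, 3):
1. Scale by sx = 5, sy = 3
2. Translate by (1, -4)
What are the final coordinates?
(-19, 5)

Step 1: Scale (-4, 3) by (sx, sy) = (5, 3) → (-20, 9)
Step 2: Translate by (1, -4) → (-19, 5)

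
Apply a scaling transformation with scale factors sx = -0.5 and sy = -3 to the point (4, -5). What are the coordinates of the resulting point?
(-2.0, 15)

Scaling matrix:
[[-0.50, 0], [0, -3]]
Result: (4 × -0.5, -5 × -3) = (-2.0, 15)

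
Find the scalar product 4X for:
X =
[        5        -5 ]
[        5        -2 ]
4X =
[       20       -20 ]
[       20        -8 ]

Scalar multiplication is elementwise: (4X)[i][j] = 4 * X[i][j].
  (4X)[0][0] = 4 * (5) = 20
  (4X)[0][1] = 4 * (-5) = -20
  (4X)[1][0] = 4 * (5) = 20
  (4X)[1][1] = 4 * (-2) = -8
4X =
[       20       -20 ]
[       20        -8 ]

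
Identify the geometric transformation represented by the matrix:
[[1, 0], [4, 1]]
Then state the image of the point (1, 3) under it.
vertical shear with factor 4; image of (1, 3) is (1, 7)

The matrix [[1, 0], [k, 1]] sends (x, y) to (x, 4x + y), leaving the x-coordinate fixed: a vertical shear.
The matrix [[1, 0], [4, 1]] represents: vertical shear with factor 4.
Applying it to (1, 3): [1·1 + 0·3, 4·1 + 1·3] = (1, 7).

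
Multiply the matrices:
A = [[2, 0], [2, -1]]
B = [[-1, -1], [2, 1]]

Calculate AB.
[[-2, -2], [-4, -3]]

Each entry (i,j) of AB = sum over k of A[i][k]*B[k][j].
(AB)[0][0] = (2)*(-1) + (0)*(2) = -2
(AB)[0][1] = (2)*(-1) + (0)*(1) = -2
(AB)[1][0] = (2)*(-1) + (-1)*(2) = -4
(AB)[1][1] = (2)*(-1) + (-1)*(1) = -3
AB = [[-2, -2], [-4, -3]]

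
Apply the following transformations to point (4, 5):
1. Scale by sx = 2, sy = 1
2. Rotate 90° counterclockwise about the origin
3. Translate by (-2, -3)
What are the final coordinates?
(-7, 5)

Step 1: Scale → (8, 5)
Step 2: Rotate 90° → (-5, 8)
Step 3: Translate → (-7, 5)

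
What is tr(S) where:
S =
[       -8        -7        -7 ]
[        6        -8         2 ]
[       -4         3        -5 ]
tr(S) = -8 - 8 - 5 = -21

The trace of a square matrix is the sum of its diagonal entries.
Diagonal entries of S: S[0][0] = -8, S[1][1] = -8, S[2][2] = -5.
tr(S) = -8 - 8 - 5 = -21.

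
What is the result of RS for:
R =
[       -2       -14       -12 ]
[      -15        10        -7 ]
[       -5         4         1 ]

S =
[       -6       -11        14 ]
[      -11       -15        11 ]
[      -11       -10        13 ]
RS =
[      298       352      -338 ]
[       57        85      -191 ]
[      -25       -15       -13 ]

Matrix multiplication: (RS)[i][j] = sum over k of R[i][k] * S[k][j].
  (RS)[0][0] = (-2)*(-6) + (-14)*(-11) + (-12)*(-11) = 298
  (RS)[0][1] = (-2)*(-11) + (-14)*(-15) + (-12)*(-10) = 352
  (RS)[0][2] = (-2)*(14) + (-14)*(11) + (-12)*(13) = -338
  (RS)[1][0] = (-15)*(-6) + (10)*(-11) + (-7)*(-11) = 57
  (RS)[1][1] = (-15)*(-11) + (10)*(-15) + (-7)*(-10) = 85
  (RS)[1][2] = (-15)*(14) + (10)*(11) + (-7)*(13) = -191
  (RS)[2][0] = (-5)*(-6) + (4)*(-11) + (1)*(-11) = -25
  (RS)[2][1] = (-5)*(-11) + (4)*(-15) + (1)*(-10) = -15
  (RS)[2][2] = (-5)*(14) + (4)*(11) + (1)*(13) = -13
RS =
[      298       352      -338 ]
[       57        85      -191 ]
[      -25       -15       -13 ]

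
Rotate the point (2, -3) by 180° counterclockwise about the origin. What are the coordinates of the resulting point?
(-2, 3)

Rotation matrix R(θ) = [[cos θ, -sin θ], [sin θ, cos θ]]; for θ = 180°:
R = [[-1, 0], [0, -1]]
Result: R × [2, -3]ᵀ = [-1·2 + (0)·-3, 0·2 + (-1)·-3]ᵀ = (-2, 3)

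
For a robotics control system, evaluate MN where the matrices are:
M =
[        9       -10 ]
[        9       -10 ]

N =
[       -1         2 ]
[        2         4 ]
MN =
[      -29       -22 ]
[      -29       -22 ]

Matrix multiplication: (MN)[i][j] = sum over k of M[i][k] * N[k][j].
  (MN)[0][0] = (9)*(-1) + (-10)*(2) = -29
  (MN)[0][1] = (9)*(2) + (-10)*(4) = -22
  (MN)[1][0] = (9)*(-1) + (-10)*(2) = -29
  (MN)[1][1] = (9)*(2) + (-10)*(4) = -22
MN =
[      -29       -22 ]
[      -29       -22 ]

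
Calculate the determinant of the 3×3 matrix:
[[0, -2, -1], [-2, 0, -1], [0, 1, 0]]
2

Expansion along first row:
det = 0·det([[0,-1],[1,0]]) - -2·det([[-2,-1],[0,0]]) + -1·det([[-2,0],[0,1]])
    = 0·(0·0 - -1·1) - -2·(-2·0 - -1·0) + -1·(-2·1 - 0·0)
    = 0·1 - -2·0 + -1·-2
    = 0 + 0 + 2 = 2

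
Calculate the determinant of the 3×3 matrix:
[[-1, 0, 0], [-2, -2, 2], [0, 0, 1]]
2

Expansion along first row:
det = -1·det([[-2,2],[0,1]]) - 0·det([[-2,2],[0,1]]) + 0·det([[-2,-2],[0,0]])
    = -1·(-2·1 - 2·0) - 0·(-2·1 - 2·0) + 0·(-2·0 - -2·0)
    = -1·-2 - 0·-2 + 0·0
    = 2 + 0 + 0 = 2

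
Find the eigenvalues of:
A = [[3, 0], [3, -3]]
λ = -3, 3

Solve det(A - λI) = 0. For a 2×2 matrix this is λ² - (trace)λ + det = 0.
trace(A) = 3 - 3 = 0.
det(A) = (3)*(-3) - (0)*(3) = -9 - 0 = -9.
Characteristic equation: λ² - (0)λ + (-9) = 0.
Discriminant: (0)² - 4*(-9) = 0 + 36 = 36.
Roots: λ = (0 ± √36) / 2 = -3, 3.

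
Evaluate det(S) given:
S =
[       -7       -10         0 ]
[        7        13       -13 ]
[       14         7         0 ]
det(S) = 1183

Expand along row 0 (cofactor expansion): det(S) = a*(e*i - f*h) - b*(d*i - f*g) + c*(d*h - e*g), where the 3×3 is [[a, b, c], [d, e, f], [g, h, i]].
Minor M_00 = (13)*(0) - (-13)*(7) = 0 + 91 = 91.
Minor M_01 = (7)*(0) - (-13)*(14) = 0 + 182 = 182.
Minor M_02 = (7)*(7) - (13)*(14) = 49 - 182 = -133.
det(S) = (-7)*(91) - (-10)*(182) + (0)*(-133) = -637 + 1820 + 0 = 1183.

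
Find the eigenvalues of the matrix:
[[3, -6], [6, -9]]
λ = -3 and λ = -3

Characteristic equation: det(A - λI) = 0
λ² - (trace)λ + (det) = 0
λ² - (-6)λ + (9) = 0
λ² + 6λ + 9 = 0
Solving: λ = -3, -3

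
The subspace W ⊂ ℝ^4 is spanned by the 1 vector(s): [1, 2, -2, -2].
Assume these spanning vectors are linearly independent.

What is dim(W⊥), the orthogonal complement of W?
dim(W⊥) = 3

For any subspace W of ℝ^n, dim(W) + dim(W⊥) = n (the whole-space dimension).
Here the given 1 vectors are linearly independent, so dim(W) = 1.
Thus dim(W⊥) = n - dim(W) = 4 - 1 = 3.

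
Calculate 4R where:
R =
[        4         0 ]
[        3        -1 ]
4R =
[       16         0 ]
[       12        -4 ]

Scalar multiplication is elementwise: (4R)[i][j] = 4 * R[i][j].
  (4R)[0][0] = 4 * (4) = 16
  (4R)[0][1] = 4 * (0) = 0
  (4R)[1][0] = 4 * (3) = 12
  (4R)[1][1] = 4 * (-1) = -4
4R =
[       16         0 ]
[       12        -4 ]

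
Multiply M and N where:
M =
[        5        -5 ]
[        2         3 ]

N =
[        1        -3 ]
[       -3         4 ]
MN =
[       20       -35 ]
[       -7         6 ]

Matrix multiplication: (MN)[i][j] = sum over k of M[i][k] * N[k][j].
  (MN)[0][0] = (5)*(1) + (-5)*(-3) = 20
  (MN)[0][1] = (5)*(-3) + (-5)*(4) = -35
  (MN)[1][0] = (2)*(1) + (3)*(-3) = -7
  (MN)[1][1] = (2)*(-3) + (3)*(4) = 6
MN =
[       20       -35 ]
[       -7         6 ]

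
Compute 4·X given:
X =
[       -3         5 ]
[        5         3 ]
4X =
[      -12        20 ]
[       20        12 ]

Scalar multiplication is elementwise: (4X)[i][j] = 4 * X[i][j].
  (4X)[0][0] = 4 * (-3) = -12
  (4X)[0][1] = 4 * (5) = 20
  (4X)[1][0] = 4 * (5) = 20
  (4X)[1][1] = 4 * (3) = 12
4X =
[      -12        20 ]
[       20        12 ]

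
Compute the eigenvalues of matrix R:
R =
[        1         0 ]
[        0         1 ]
λ = 1, 1

Solve det(R - λI) = 0. For a 2×2 matrix the characteristic equation is λ² - (trace)λ + det = 0.
trace(R) = a + d = 1 + 1 = 2.
det(R) = a*d - b*c = (1)*(1) - (0)*(0) = 1 - 0 = 1.
Characteristic equation: λ² - (2)λ + (1) = 0.
Discriminant = (2)² - 4*(1) = 4 - 4 = 0.
λ = (2 ± √0) / 2 = (2 ± 0) / 2 = 1, 1.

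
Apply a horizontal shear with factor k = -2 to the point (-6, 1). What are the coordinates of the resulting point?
(-8, 1)

Shear matrix for horizontal shear with factor k = -2:
[[1, -2], [0, 1]]
Result: (-6, 1) → (-8, 1)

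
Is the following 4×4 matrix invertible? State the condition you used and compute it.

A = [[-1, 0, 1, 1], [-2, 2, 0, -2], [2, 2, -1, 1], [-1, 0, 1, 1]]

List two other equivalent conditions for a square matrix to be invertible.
No, not invertible; det(A) = 0 (two rows are equal, so the rows are linearly dependent). Equivalent conditions (failing for this A): rank(A) < 4; Ax = 0 has non-trivial solutions; 0 is an eigenvalue; the columns are linearly dependent.

To check invertibility, compute det(A).
In this matrix, row 0 and the last row are identical, so one row is a scalar multiple of another and the rows are linearly dependent.
A matrix with linearly dependent rows has det = 0 and is not invertible.
Equivalent failed conditions:
- rank(A) < 4.
- Ax = 0 has non-trivial solutions.
- 0 is an eigenvalue.
- The columns are linearly dependent.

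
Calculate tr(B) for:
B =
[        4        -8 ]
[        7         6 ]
tr(B) = 4 + 6 = 10

The trace of a square matrix is the sum of its diagonal entries.
Diagonal entries of B: B[0][0] = 4, B[1][1] = 6.
tr(B) = 4 + 6 = 10.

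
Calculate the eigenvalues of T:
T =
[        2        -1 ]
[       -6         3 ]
λ = 0, 5

Solve det(T - λI) = 0. For a 2×2 matrix the characteristic equation is λ² - (trace)λ + det = 0.
trace(T) = a + d = 2 + 3 = 5.
det(T) = a*d - b*c = (2)*(3) - (-1)*(-6) = 6 - 6 = 0.
Characteristic equation: λ² - (5)λ + (0) = 0.
Discriminant = (5)² - 4*(0) = 25 - 0 = 25.
λ = (5 ± √25) / 2 = (5 ± 5) / 2 = 0, 5.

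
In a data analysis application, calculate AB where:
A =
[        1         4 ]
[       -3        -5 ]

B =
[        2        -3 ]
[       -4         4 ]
AB =
[      -14        13 ]
[       14       -11 ]

Matrix multiplication: (AB)[i][j] = sum over k of A[i][k] * B[k][j].
  (AB)[0][0] = (1)*(2) + (4)*(-4) = -14
  (AB)[0][1] = (1)*(-3) + (4)*(4) = 13
  (AB)[1][0] = (-3)*(2) + (-5)*(-4) = 14
  (AB)[1][1] = (-3)*(-3) + (-5)*(4) = -11
AB =
[      -14        13 ]
[       14       -11 ]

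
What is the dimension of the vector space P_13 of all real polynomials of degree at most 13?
Dimension = 14

A polynomial of degree at most 13 can be written as a₀ + a₁x + a₂x² + … + a_13x^13, with 14 free coefficients a₀, …, a_13.
The set {1, x, x², …, x^13} is a basis: it spans P_13 (every such polynomial is a linear combination of these) and is linearly independent (a polynomial is zero iff all its coefficients are zero).
Therefore dim(P_13) = 13 + 1 = 14.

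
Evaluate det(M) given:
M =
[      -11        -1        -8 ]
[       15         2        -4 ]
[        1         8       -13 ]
det(M) = -1201

Expand along row 0 (cofactor expansion): det(M) = a*(e*i - f*h) - b*(d*i - f*g) + c*(d*h - e*g), where the 3×3 is [[a, b, c], [d, e, f], [g, h, i]].
Minor M_00 = (2)*(-13) - (-4)*(8) = -26 + 32 = 6.
Minor M_01 = (15)*(-13) - (-4)*(1) = -195 + 4 = -191.
Minor M_02 = (15)*(8) - (2)*(1) = 120 - 2 = 118.
det(M) = (-11)*(6) - (-1)*(-191) + (-8)*(118) = -66 - 191 - 944 = -1201.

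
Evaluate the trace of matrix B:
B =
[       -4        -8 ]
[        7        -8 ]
tr(B) = -4 - 8 = -12

The trace of a square matrix is the sum of its diagonal entries.
Diagonal entries of B: B[0][0] = -4, B[1][1] = -8.
tr(B) = -4 - 8 = -12.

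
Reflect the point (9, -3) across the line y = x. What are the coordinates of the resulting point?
(-3, 9)

Reflection across line y = x: (9, -3) → (-3, 9)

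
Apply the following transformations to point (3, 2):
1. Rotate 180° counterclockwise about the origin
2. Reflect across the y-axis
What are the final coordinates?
(3, -2)

Step 1: Rotate 180° → (-3, -2)
Step 2: Reflect across the y-axis → (3, -2)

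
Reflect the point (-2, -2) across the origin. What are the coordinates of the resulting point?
(2, 2)

Reflection across origin: (-2, -2) → (2, 2)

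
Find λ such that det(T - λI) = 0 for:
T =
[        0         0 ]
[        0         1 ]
λ = 0, 1

Solve det(T - λI) = 0. For a 2×2 matrix the characteristic equation is λ² - (trace)λ + det = 0.
trace(T) = a + d = 0 + 1 = 1.
det(T) = a*d - b*c = (0)*(1) - (0)*(0) = 0 - 0 = 0.
Characteristic equation: λ² - (1)λ + (0) = 0.
Discriminant = (1)² - 4*(0) = 1 - 0 = 1.
λ = (1 ± √1) / 2 = (1 ± 1) / 2 = 0, 1.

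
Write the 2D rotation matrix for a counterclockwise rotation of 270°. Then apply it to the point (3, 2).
R = [[0, 1], [-1, 0]]; R·(3, 2) = (2, -3)

Rotation matrix formula: R(θ) = [[cos θ, -sin θ], [sin θ, cos θ]]
For θ = 270°:
cos(270°) = 0
sin(270°) = -1
R = [[0, 1], [-1, 0]]
Apply to (3, 2): [0·3 + (1)·2, -1·3 + 0·2] = (2, -3)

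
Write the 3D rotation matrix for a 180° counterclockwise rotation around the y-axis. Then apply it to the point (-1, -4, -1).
R = [[-1, 0, 0], [0, 1, 0], [0, 0, -1]]; R·(-1, -4, -1) = (1, -4, 1)

Rotation matrix for 180° around y-axis:
cos(180°) = -1, sin(180°) = 0
R = [[-1, 0, 0], [0, 1, 0], [0, 0, -1]]
Apply to (-1, -4, -1): R·[-1, -4, -1]ᵀ = (1, -4, 1)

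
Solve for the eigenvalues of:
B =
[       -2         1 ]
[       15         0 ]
λ = -5, 3

Solve det(B - λI) = 0. For a 2×2 matrix the characteristic equation is λ² - (trace)λ + det = 0.
trace(B) = a + d = -2 + 0 = -2.
det(B) = a*d - b*c = (-2)*(0) - (1)*(15) = 0 - 15 = -15.
Characteristic equation: λ² - (-2)λ + (-15) = 0.
Discriminant = (-2)² - 4*(-15) = 4 + 60 = 64.
λ = (-2 ± √64) / 2 = (-2 ± 8) / 2 = -5, 3.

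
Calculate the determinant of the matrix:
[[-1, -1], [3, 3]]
0

For a 2×2 matrix [[a, b], [c, d]], det = ad - bc
det = (-1)(3) - (-1)(3) = -3 - -3 = 0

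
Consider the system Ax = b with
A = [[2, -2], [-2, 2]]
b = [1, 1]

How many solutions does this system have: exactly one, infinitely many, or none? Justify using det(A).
No solution

det(A) = (2)*(2) - (-2)*(-2) = 0, so A is singular.
The column space of A is span(column 1) = span([2, -2]).
b = [1, 1] is not a scalar multiple of column 1, so b ∉ column space and the system is inconsistent — no solution.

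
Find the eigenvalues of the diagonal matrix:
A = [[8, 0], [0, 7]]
λ₁ = 8, λ₂ = 7

The characteristic polynomial of A is det(A - λI) = (8 - λ)(7 - λ) = 0.
The roots are λ = 8 and λ = 7, so the eigenvalues are the diagonal entries.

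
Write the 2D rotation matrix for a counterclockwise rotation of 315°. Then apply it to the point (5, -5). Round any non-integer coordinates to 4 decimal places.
R = [[√2/2, √2/2], [-√2/2, √2/2]]; R·(5, -5) = (0.0000, -7.0711)

Rotation matrix formula: R(θ) = [[cos θ, -sin θ], [sin θ, cos θ]]
For θ = 315°:
cos(315°) = √2/2
sin(315°) = -√2/2
R = [[√2/2, √2/2], [-√2/2, √2/2]]
Apply to (5, -5): [√2/2·5 + (√2/2)·-5, -√2/2·5 + √2/2·-5] = (0.0000, -7.0711)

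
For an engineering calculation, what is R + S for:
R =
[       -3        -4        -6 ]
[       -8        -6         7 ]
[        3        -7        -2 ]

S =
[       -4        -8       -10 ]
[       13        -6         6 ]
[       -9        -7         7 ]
R + S =
[       -7       -12       -16 ]
[        5       -12        13 ]
[       -6       -14         5 ]

Matrix addition is elementwise: (R+S)[i][j] = R[i][j] + S[i][j].
  (R+S)[0][0] = (-3) + (-4) = -7
  (R+S)[0][1] = (-4) + (-8) = -12
  (R+S)[0][2] = (-6) + (-10) = -16
  (R+S)[1][0] = (-8) + (13) = 5
  (R+S)[1][1] = (-6) + (-6) = -12
  (R+S)[1][2] = (7) + (6) = 13
  (R+S)[2][0] = (3) + (-9) = -6
  (R+S)[2][1] = (-7) + (-7) = -14
  (R+S)[2][2] = (-2) + (7) = 5
R + S =
[       -7       -12       -16 ]
[        5       -12        13 ]
[       -6       -14         5 ]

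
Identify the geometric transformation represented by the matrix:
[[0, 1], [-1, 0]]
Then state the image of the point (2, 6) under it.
rotation by 90° clockwise (i.e., 270° counterclockwise); image of (2, 6) is (6, -2)

This matches the form [[cos θ, -sin θ], [sin θ, cos θ]] of a rotation matrix; reading off cos θ and sin θ gives the angle.
The matrix [[0, 1], [-1, 0]] represents: rotation by 90° clockwise (i.e., 270° counterclockwise).
Applying it to (2, 6): [0·2 + 1·6, -1·2 + 0·6] = (6, -2).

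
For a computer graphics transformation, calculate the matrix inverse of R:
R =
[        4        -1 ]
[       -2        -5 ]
det(R) = -22
R⁻¹ =
[     5/22     -1/22 ]
[    -1/11     -2/11 ]

For a 2×2 matrix R = [[a, b], [c, d]] with det(R) ≠ 0, R⁻¹ = (1/det(R)) * [[d, -b], [-c, a]].
det(R) = (4)*(-5) - (-1)*(-2) = -20 - 2 = -22.
R⁻¹ = (1/-22) * [[-5, 1], [2, 4]].
Dividing each entry by -22 and reducing:
R⁻¹ =
[     5/22     -1/22 ]
[    -1/11     -2/11 ]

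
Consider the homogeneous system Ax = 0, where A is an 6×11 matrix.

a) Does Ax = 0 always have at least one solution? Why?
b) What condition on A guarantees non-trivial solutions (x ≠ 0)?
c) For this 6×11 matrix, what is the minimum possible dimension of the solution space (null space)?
a) Yes, x = 0 is always a solution. b) When A has linearly dependent columns (rank < n). c) Minimum nullity = 5.

a) x = 0 satisfies A·0 = 0, so the zero vector is always a solution.
b) Non-trivial solutions exist iff the columns of A are linearly dependent, equivalently rank(A) < n (the number of columns).
c) By rank-nullity, rank(A) + nullity(A) = n = 11. Since A has only 6 rows, rank(A) ≤ 6, so nullity(A) ≥ 11 - 6 = 5.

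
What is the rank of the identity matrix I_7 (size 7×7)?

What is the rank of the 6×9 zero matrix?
rank(I_7) = 7, rank(0) = 0

The identity I_7 has 7 columns that are the standard basis vectors e_1, …, e_7. These are linearly independent, so all 7 columns are pivots and rank(I_7) = 7.
The 6×9 zero matrix has every entry zero, so every row is the zero row and there are no pivots; rank(0) = 0.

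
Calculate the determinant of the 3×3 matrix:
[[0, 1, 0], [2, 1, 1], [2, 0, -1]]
4

Expansion along first row:
det = 0·det([[1,1],[0,-1]]) - 1·det([[2,1],[2,-1]]) + 0·det([[2,1],[2,0]])
    = 0·(1·-1 - 1·0) - 1·(2·-1 - 1·2) + 0·(2·0 - 1·2)
    = 0·-1 - 1·-4 + 0·-2
    = 0 + 4 + 0 = 4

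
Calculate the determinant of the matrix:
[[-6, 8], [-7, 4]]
32

For a 2×2 matrix [[a, b], [c, d]], det = ad - bc
det = (-6)(4) - (8)(-7) = -24 - -56 = 32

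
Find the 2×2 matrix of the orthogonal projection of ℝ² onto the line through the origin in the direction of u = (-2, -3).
[[4/13, 6/13], [6/13, 9/13]]

The orthogonal projection onto the line spanned by a nonzero vector u = (a, b) has matrix P = (u uᵀ) / (uᵀ u) = (1/(a² + b²)) · [[a², ab], [ab, b²]].
Here u = (-2, -3), so a² + b² = 4 + 9 = 13.
P = (1/13) · [[4, 6], [6, 9]] = [[4/13, 6/13], [6/13, 9/13]].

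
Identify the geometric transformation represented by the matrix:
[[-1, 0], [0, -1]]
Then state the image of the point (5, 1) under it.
rotation by 180° (or reflection through origin); image of (5, 1) is (-5, -1)

This matches the form [[cos θ, -sin θ], [sin θ, cos θ]] of a rotation matrix; reading off cos θ and sin θ gives the angle.
The matrix [[-1, 0], [0, -1]] represents: rotation by 180° (or reflection through origin).
Applying it to (5, 1): [-1·5 + 0·1, 0·5 + -1·1] = (-5, -1).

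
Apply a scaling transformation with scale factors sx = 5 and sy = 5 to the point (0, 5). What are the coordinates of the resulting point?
(0, 25)

Scaling matrix:
[[5, 0], [0, 5]]
Result: (0 × 5, 5 × 5) = (0, 25)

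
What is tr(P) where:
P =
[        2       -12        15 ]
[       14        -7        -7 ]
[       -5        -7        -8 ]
tr(P) = 2 - 7 - 8 = -13

The trace of a square matrix is the sum of its diagonal entries.
Diagonal entries of P: P[0][0] = 2, P[1][1] = -7, P[2][2] = -8.
tr(P) = 2 - 7 - 8 = -13.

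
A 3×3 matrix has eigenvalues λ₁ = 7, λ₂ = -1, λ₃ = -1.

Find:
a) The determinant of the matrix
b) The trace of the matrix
det = 7, trace = 5

Two standard eigenvalue identities:
- det(A) equals the product of the eigenvalues (counted with multiplicity).
- trace(A) equals the sum of the eigenvalues.
det(A) = (7)*(-1)*(-1) = 7.
trace(A) = 7 - 1 - 1 = 5.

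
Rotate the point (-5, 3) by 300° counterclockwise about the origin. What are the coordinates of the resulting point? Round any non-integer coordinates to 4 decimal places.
(0.0981, 5.8301)

Rotation matrix R(θ) = [[cos θ, -sin θ], [sin θ, cos θ]]; for θ = 300°:
R = [[1/2, √3/2], [-√3/2, 1/2]]
Result: R × [-5, 3]ᵀ = [1/2·-5 + (√3/2)·3, -√3/2·-5 + (1/2)·3]ᵀ = (0.0981, 5.8301)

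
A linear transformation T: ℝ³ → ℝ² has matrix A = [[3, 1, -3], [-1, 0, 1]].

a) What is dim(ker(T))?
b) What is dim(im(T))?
dim(ker) = 1, dim(im) = 2

The two rows are not scalar multiples of one another (no single k satisfies row 2 = k × row 1), so they are linearly independent.
Thus rank(A) = 2.
dim(im(T)) = rank(A) = 2.
By the rank-nullity theorem applied to T: ℝ³ → ℝ², rank(A) + nullity(A) = 3 (the domain dimension), so dim(ker(T)) = 3 - 2 = 1.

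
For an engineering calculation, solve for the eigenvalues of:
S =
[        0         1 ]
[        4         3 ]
λ = -1, 4

Solve det(S - λI) = 0. For a 2×2 matrix the characteristic equation is λ² - (trace)λ + det = 0.
trace(S) = a + d = 0 + 3 = 3.
det(S) = a*d - b*c = (0)*(3) - (1)*(4) = 0 - 4 = -4.
Characteristic equation: λ² - (3)λ + (-4) = 0.
Discriminant = (3)² - 4*(-4) = 9 + 16 = 25.
λ = (3 ± √25) / 2 = (3 ± 5) / 2 = -1, 4.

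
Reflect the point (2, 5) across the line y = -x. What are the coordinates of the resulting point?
(-5, -2)

Reflection across line y = -x: (2, 5) → (-5, -2)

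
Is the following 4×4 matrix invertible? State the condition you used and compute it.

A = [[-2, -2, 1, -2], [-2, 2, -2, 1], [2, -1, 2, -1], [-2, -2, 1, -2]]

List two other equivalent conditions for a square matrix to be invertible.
No, not invertible; det(A) = 0 (two rows are equal, so the rows are linearly dependent). Equivalent conditions (failing for this A): rank(A) < 4; Ax = 0 has non-trivial solutions; 0 is an eigenvalue; the columns are linearly dependent.

To check invertibility, compute det(A).
In this matrix, row 0 and the last row are identical, so one row is a scalar multiple of another and the rows are linearly dependent.
A matrix with linearly dependent rows has det = 0 and is not invertible.
Equivalent failed conditions:
- rank(A) < 4.
- Ax = 0 has non-trivial solutions.
- 0 is an eigenvalue.
- The columns are linearly dependent.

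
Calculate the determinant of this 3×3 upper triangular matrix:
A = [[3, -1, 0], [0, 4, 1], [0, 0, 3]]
36

The determinant of a triangular matrix is the product of its diagonal entries (the off-diagonal entries above the diagonal do not affect it).
det(A) = (3) * (4) * (3) = 36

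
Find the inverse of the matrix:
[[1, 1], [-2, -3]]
[[3, 1], [-2, -1]]

For [[a,b],[c,d]], inverse = (1/det)·[[d,-b],[-c,a]]
det = 1·-3 - 1·-2 = -1
Inverse = (1/-1)·[[-3, -1], [2, 1]]
        = [[3, 1], [-2, -1]]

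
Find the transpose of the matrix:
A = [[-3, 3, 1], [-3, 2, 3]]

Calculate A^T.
[[-3, -3], [3, 2], [1, 3]]

The transpose sends entry (i,j) to (j,i); rows become columns.
Row 0 of A: [-3, 3, 1] -> column 0 of A^T.
Row 1 of A: [-3, 2, 3] -> column 1 of A^T.
A^T = [[-3, -3], [3, 2], [1, 3]]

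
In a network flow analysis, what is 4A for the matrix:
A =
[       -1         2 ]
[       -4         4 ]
4A =
[       -4         8 ]
[      -16        16 ]

Scalar multiplication is elementwise: (4A)[i][j] = 4 * A[i][j].
  (4A)[0][0] = 4 * (-1) = -4
  (4A)[0][1] = 4 * (2) = 8
  (4A)[1][0] = 4 * (-4) = -16
  (4A)[1][1] = 4 * (4) = 16
4A =
[       -4         8 ]
[      -16        16 ]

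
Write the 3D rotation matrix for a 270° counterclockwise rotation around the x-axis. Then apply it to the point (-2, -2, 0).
R = [[1, 0, 0], [0, 0, 1], [0, -1, 0]]; R·(-2, -2, 0) = (-2, 0, 2)

Rotation matrix for 270° around x-axis:
cos(270°) = 0, sin(270°) = -1
R = [[1, 0, 0], [0, 0, 1], [0, -1, 0]]
Apply to (-2, -2, 0): R·[-2, -2, 0]ᵀ = (-2, 0, 2)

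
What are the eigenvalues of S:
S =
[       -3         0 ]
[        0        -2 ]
λ = -3, -2

Solve det(S - λI) = 0. For a 2×2 matrix the characteristic equation is λ² - (trace)λ + det = 0.
trace(S) = a + d = -3 - 2 = -5.
det(S) = a*d - b*c = (-3)*(-2) - (0)*(0) = 6 - 0 = 6.
Characteristic equation: λ² - (-5)λ + (6) = 0.
Discriminant = (-5)² - 4*(6) = 25 - 24 = 1.
λ = (-5 ± √1) / 2 = (-5 ± 1) / 2 = -3, -2.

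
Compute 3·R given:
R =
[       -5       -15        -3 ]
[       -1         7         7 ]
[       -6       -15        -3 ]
3R =
[      -15       -45        -9 ]
[       -3        21        21 ]
[      -18       -45        -9 ]

Scalar multiplication is elementwise: (3R)[i][j] = 3 * R[i][j].
  (3R)[0][0] = 3 * (-5) = -15
  (3R)[0][1] = 3 * (-15) = -45
  (3R)[0][2] = 3 * (-3) = -9
  (3R)[1][0] = 3 * (-1) = -3
  (3R)[1][1] = 3 * (7) = 21
  (3R)[1][2] = 3 * (7) = 21
  (3R)[2][0] = 3 * (-6) = -18
  (3R)[2][1] = 3 * (-15) = -45
  (3R)[2][2] = 3 * (-3) = -9
3R =
[      -15       -45        -9 ]
[       -3        21        21 ]
[      -18       -45        -9 ]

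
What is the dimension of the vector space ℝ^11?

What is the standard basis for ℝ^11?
Dimension = 11; standard basis = {e_1, e_2, e_3, …, e_11}

ℝ^11 is the space of 11-tuples of real numbers; its dimension is 11.
The standard basis consists of 11 vectors: e_1, e_2, e_3, …, e_11, where e_i is the vector with 1 in position i and 0 elsewhere.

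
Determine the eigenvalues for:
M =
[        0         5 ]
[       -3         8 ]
λ = 3, 5

Solve det(M - λI) = 0. For a 2×2 matrix the characteristic equation is λ² - (trace)λ + det = 0.
trace(M) = a + d = 0 + 8 = 8.
det(M) = a*d - b*c = (0)*(8) - (5)*(-3) = 0 + 15 = 15.
Characteristic equation: λ² - (8)λ + (15) = 0.
Discriminant = (8)² - 4*(15) = 64 - 60 = 4.
λ = (8 ± √4) / 2 = (8 ± 2) / 2 = 3, 5.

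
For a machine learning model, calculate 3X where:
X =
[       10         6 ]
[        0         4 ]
3X =
[       30        18 ]
[        0        12 ]

Scalar multiplication is elementwise: (3X)[i][j] = 3 * X[i][j].
  (3X)[0][0] = 3 * (10) = 30
  (3X)[0][1] = 3 * (6) = 18
  (3X)[1][0] = 3 * (0) = 0
  (3X)[1][1] = 3 * (4) = 12
3X =
[       30        18 ]
[        0        12 ]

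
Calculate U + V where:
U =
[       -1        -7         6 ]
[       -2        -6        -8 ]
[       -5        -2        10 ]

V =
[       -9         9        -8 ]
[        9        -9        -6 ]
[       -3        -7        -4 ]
U + V =
[      -10         2        -2 ]
[        7       -15       -14 ]
[       -8        -9         6 ]

Matrix addition is elementwise: (U+V)[i][j] = U[i][j] + V[i][j].
  (U+V)[0][0] = (-1) + (-9) = -10
  (U+V)[0][1] = (-7) + (9) = 2
  (U+V)[0][2] = (6) + (-8) = -2
  (U+V)[1][0] = (-2) + (9) = 7
  (U+V)[1][1] = (-6) + (-9) = -15
  (U+V)[1][2] = (-8) + (-6) = -14
  (U+V)[2][0] = (-5) + (-3) = -8
  (U+V)[2][1] = (-2) + (-7) = -9
  (U+V)[2][2] = (10) + (-4) = 6
U + V =
[      -10         2        -2 ]
[        7       -15       -14 ]
[       -8        -9         6 ]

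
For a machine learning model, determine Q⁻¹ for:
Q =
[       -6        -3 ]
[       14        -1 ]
det(Q) = 48
Q⁻¹ =
[    -1/48      1/16 ]
[    -7/24      -1/8 ]

For a 2×2 matrix Q = [[a, b], [c, d]] with det(Q) ≠ 0, Q⁻¹ = (1/det(Q)) * [[d, -b], [-c, a]].
det(Q) = (-6)*(-1) - (-3)*(14) = 6 + 42 = 48.
Q⁻¹ = (1/48) * [[-1, 3], [-14, -6]].
Dividing each entry by 48 and reducing:
Q⁻¹ =
[    -1/48      1/16 ]
[    -7/24      -1/8 ]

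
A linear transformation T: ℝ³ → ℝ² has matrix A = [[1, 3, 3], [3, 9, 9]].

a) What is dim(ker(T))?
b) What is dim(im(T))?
dim(ker) = 2, dim(im) = 1

Observe that row 2 = 3 × row 1 (so the rows are linearly dependent).
Thus rank(A) = 1 (only one linearly independent row).
dim(im(T)) = rank(A) = 1.
By the rank-nullity theorem applied to T: ℝ³ → ℝ², rank(A) + nullity(A) = 3 (the domain dimension), so dim(ker(T)) = 3 - 1 = 2.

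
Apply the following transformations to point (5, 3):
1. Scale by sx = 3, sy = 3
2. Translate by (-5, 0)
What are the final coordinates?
(10, 9)

Step 1: Scale (5, 3) by (sx, sy) = (3, 3) → (15, 9)
Step 2: Translate by (-5, 0) → (10, 9)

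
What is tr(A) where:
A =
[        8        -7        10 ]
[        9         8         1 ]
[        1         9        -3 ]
tr(A) = 8 + 8 - 3 = 13

The trace of a square matrix is the sum of its diagonal entries.
Diagonal entries of A: A[0][0] = 8, A[1][1] = 8, A[2][2] = -3.
tr(A) = 8 + 8 - 3 = 13.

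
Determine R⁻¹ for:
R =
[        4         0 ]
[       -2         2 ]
det(R) = 8
R⁻¹ =
[      1/4         0 ]
[      1/4       1/2 ]

For a 2×2 matrix R = [[a, b], [c, d]] with det(R) ≠ 0, R⁻¹ = (1/det(R)) * [[d, -b], [-c, a]].
det(R) = (4)*(2) - (0)*(-2) = 8 - 0 = 8.
R⁻¹ = (1/8) * [[2, 0], [2, 4]].
Dividing each entry by 8 and reducing:
R⁻¹ =
[      1/4         0 ]
[      1/4       1/2 ]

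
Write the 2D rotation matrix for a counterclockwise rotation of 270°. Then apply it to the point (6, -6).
R = [[0, 1], [-1, 0]]; R·(6, -6) = (-6, -6)

Rotation matrix formula: R(θ) = [[cos θ, -sin θ], [sin θ, cos θ]]
For θ = 270°:
cos(270°) = 0
sin(270°) = -1
R = [[0, 1], [-1, 0]]
Apply to (6, -6): [0·6 + (1)·-6, -1·6 + 0·-6] = (-6, -6)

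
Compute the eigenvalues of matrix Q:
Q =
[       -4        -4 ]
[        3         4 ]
λ = -2, 2

Solve det(Q - λI) = 0. For a 2×2 matrix the characteristic equation is λ² - (trace)λ + det = 0.
trace(Q) = a + d = -4 + 4 = 0.
det(Q) = a*d - b*c = (-4)*(4) - (-4)*(3) = -16 + 12 = -4.
Characteristic equation: λ² - (0)λ + (-4) = 0.
Discriminant = (0)² - 4*(-4) = 0 + 16 = 16.
λ = (0 ± √16) / 2 = (0 ± 4) / 2 = -2, 2.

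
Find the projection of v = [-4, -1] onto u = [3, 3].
[-5/2, -5/2]

The projection of v onto u is proj_u(v) = ((v·u) / (u·u)) · u.
v·u = (-4)*(3) + (-1)*(3) = -15.
u·u = (3)*(3) + (3)*(3) = 18.
coefficient = -15 / 18 = -5/6.
proj_u(v) = -5/6 · [3, 3] = [-5/2, -5/2].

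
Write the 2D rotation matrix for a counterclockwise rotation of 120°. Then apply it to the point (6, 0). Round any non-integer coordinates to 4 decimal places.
R = [[-1/2, -√3/2], [√3/2, -1/2]]; R·(6, 0) = (-3.0000, 5.1962)

Rotation matrix formula: R(θ) = [[cos θ, -sin θ], [sin θ, cos θ]]
For θ = 120°:
cos(120°) = -1/2
sin(120°) = √3/2
R = [[-1/2, -√3/2], [√3/2, -1/2]]
Apply to (6, 0): [-1/2·6 + (-√3/2)·0, √3/2·6 + -1/2·0] = (-3.0000, 5.1962)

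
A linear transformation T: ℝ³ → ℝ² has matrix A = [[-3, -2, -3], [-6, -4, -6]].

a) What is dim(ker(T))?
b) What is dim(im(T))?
dim(ker) = 2, dim(im) = 1

Observe that row 2 = 2 × row 1 (so the rows are linearly dependent).
Thus rank(A) = 1 (only one linearly independent row).
dim(im(T)) = rank(A) = 1.
By the rank-nullity theorem applied to T: ℝ³ → ℝ², rank(A) + nullity(A) = 3 (the domain dimension), so dim(ker(T)) = 3 - 1 = 2.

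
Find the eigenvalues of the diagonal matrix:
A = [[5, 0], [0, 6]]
λ₁ = 5, λ₂ = 6

The characteristic polynomial of A is det(A - λI) = (5 - λ)(6 - λ) = 0.
The roots are λ = 5 and λ = 6, so the eigenvalues are the diagonal entries.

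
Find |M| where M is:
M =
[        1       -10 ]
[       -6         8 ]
det(M) = -52

For a 2×2 matrix [[a, b], [c, d]], det = a*d - b*c.
det(M) = (1)*(8) - (-10)*(-6) = 8 - 60 = -52.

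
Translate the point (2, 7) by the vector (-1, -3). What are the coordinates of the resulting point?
(1, 4)

Translation by (-1, -3):
x' = 2 + -1 = 1
y' = 7 + -3 = 4
Homogeneous matrix: [[1, 0, -1], [0, 1, -3], [0, 0, 1]]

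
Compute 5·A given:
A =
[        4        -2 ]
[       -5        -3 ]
5A =
[       20       -10 ]
[      -25       -15 ]

Scalar multiplication is elementwise: (5A)[i][j] = 5 * A[i][j].
  (5A)[0][0] = 5 * (4) = 20
  (5A)[0][1] = 5 * (-2) = -10
  (5A)[1][0] = 5 * (-5) = -25
  (5A)[1][1] = 5 * (-3) = -15
5A =
[       20       -10 ]
[      -25       -15 ]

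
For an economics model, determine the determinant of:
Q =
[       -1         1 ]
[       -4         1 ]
det(Q) = 3

For a 2×2 matrix [[a, b], [c, d]], det = a*d - b*c.
det(Q) = (-1)*(1) - (1)*(-4) = -1 + 4 = 3.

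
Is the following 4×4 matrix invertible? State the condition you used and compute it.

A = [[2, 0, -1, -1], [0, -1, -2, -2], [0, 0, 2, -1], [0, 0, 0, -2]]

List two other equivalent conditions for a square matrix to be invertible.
Yes, invertible; det(A) = 8 ≠ 0. Equivalent conditions: rank(A) = 4; Ax = 0 has only the trivial solution; 0 is not an eigenvalue; the columns of A are linearly independent.

To check invertibility, compute det(A).
The given matrix is triangular, so det(A) equals the product of its diagonal entries = 8 ≠ 0.
Since det(A) ≠ 0, A is invertible.
Equivalent conditions for a square matrix A to be invertible:
- rank(A) = 4 (full rank).
- The homogeneous system Ax = 0 has only the trivial solution x = 0.
- 0 is not an eigenvalue of A.
- The columns (equivalently rows) of A are linearly independent.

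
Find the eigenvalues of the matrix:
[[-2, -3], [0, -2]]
λ = -2 and λ = -2

Characteristic equation: det(A - λI) = 0
λ² - (trace)λ + (det) = 0
λ² - (-4)λ + (4) = 0
λ² + 4λ + 4 = 0
Solving: λ = -2, -2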